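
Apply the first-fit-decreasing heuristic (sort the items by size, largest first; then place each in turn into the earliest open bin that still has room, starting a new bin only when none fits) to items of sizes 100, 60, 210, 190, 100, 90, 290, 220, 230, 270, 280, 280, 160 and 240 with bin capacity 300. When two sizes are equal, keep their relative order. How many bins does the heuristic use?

Sorted descending: 290, 280, 280, 270, 240, 230, 220, 210, 190, 160, 100, 100, 90, 60.
  290 → bin 1 (new)  [load 290/300]
  280 → bin 2 (new)  [load 280/300]
  280 → bin 3 (new)  [load 280/300]
  270 → bin 4 (new)  [load 270/300]
  240 → bin 5 (new)  [load 240/300]
  230 → bin 6 (new)  [load 230/300]
  220 → bin 7 (new)  [load 220/300]
  210 → bin 8 (new)  [load 210/300]
  190 → bin 9 (new)  [load 190/300]
  160 → bin 10 (new)  [load 160/300]
  100 → bin 9  [load 290/300]
  100 → bin 10  [load 260/300]
  90 → bin 8  [load 300/300]
  60 → bin 5  [load 300/300]
10 bins opened.

10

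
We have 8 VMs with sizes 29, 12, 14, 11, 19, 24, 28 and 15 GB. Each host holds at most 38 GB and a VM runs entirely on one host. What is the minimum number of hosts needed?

5

Total = 29 + 28 + 24 + 19 + 15 + 14 + 12 + 11 = 152 GB.
Lower bound: ⌈152/38⌉ = 4 hosts.
A packing using 5 hosts:
  host 1: 29 = 29
  host 2: 28 = 28
  host 3: 24 + 14 = 38
  host 4: 19 + 15 = 34
  host 5: 12 + 11 = 23
No arrangement into 4 hosts stays within capacity, so 5 is optimal.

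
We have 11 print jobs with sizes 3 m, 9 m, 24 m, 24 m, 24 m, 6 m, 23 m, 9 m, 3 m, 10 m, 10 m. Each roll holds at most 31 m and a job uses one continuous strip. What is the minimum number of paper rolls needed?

6

Total = 24 + 24 + 24 + 23 + 10 + 10 + 9 + 9 + 6 + 3 + 3 = 145 m.
Lower bound: ⌈145/31⌉ = 5 paper rolls.
A packing using 6 paper rolls:
  roll 1: 24 + 6 = 30
  roll 2: 24 + 3 + 3 = 30
  roll 3: 24 = 24
  roll 4: 23 = 23
  roll 5: 10 + 10 + 9 = 29
  roll 6: 9 = 9
No arrangement into 5 paper rolls stays within capacity, so 6 is optimal.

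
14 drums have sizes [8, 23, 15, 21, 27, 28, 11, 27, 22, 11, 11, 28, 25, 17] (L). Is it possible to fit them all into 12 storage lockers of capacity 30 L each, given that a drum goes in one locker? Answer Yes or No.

A valid assignment using 11 storage lockers:
  locker 1: 28 = 28
  locker 2: 28 = 28
  locker 3: 27 = 27
  locker 4: 27 = 27
  locker 5: 25 = 25
  locker 6: 23 = 23
  locker 7: 22 + 8 = 30
  locker 8: 21 = 21
  locker 9: 17 + 11 = 28
  locker 10: 15 + 11 = 26
  locker 11: 11 = 11
That uses only 11 ≤ 12, so 12 storage lockers are enough.

Yes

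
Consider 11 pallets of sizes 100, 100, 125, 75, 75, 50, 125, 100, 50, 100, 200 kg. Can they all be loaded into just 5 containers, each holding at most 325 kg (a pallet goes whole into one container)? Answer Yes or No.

Yes

A valid assignment using 4 containers:
  container 1: 200 + 125 = 325
  container 2: 125 + 100 + 100 = 325
  container 3: 100 + 100 + 75 + 50 = 325
  container 4: 75 + 50 = 125
That uses only 4 ≤ 5, so 5 containers are enough.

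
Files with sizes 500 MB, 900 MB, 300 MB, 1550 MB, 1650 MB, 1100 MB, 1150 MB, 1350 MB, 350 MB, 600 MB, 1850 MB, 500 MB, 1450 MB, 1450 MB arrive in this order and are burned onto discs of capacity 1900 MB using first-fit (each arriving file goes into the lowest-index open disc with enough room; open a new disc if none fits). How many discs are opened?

  500 → disc 1 (new)  [load 500/1900]
  900 → disc 1  [load 1400/1900]
  300 → disc 1  [load 1700/1900]
  1550 → disc 2 (new)  [load 1550/1900]
  1650 → disc 3 (new)  [load 1650/1900]
  1100 → disc 4 (new)  [load 1100/1900]
  1150 → disc 5 (new)  [load 1150/1900]
  1350 → disc 6 (new)  [load 1350/1900]
  350 → disc 2  [load 1900/1900]
  600 → disc 4  [load 1700/1900]
  1850 → disc 7 (new)  [load 1850/1900]
  500 → disc 5  [load 1650/1900]
  1450 → disc 8 (new)  [load 1450/1900]
  1450 → disc 9 (new)  [load 1450/1900]
9 discs opened.

9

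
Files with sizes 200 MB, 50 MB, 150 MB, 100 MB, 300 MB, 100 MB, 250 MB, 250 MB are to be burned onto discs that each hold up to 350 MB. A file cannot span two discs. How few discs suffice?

Total = 300 + 250 + 250 + 200 + 150 + 100 + 100 + 50 = 1400 MB.
Lower bound: ⌈1400/350⌉ = 4 discs.
A packing using 4 discs:
  disc 1: 300 + 50 = 350
  disc 2: 250 + 100 = 350
  disc 3: 250 + 100 = 350
  disc 4: 200 + 150 = 350
This matches the lower bound, so 4 is optimal.

4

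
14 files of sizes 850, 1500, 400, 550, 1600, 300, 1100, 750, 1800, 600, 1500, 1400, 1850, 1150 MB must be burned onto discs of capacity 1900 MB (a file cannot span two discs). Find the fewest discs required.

9

Total = 1850 + 1800 + 1600 + 1500 + 1500 + 1400 + 1150 + 1100 + 850 + 750 + 600 + 550 + 400 + 300 = 15350 MB.
Lower bound: ⌈15350/1900⌉ = 9 discs.
A packing using 9 discs:
  disc 1: 1850 = 1850
  disc 2: 1800 = 1800
  disc 3: 1600 + 300 = 1900
  disc 4: 1500 + 400 = 1900
  disc 5: 1500 = 1500
  disc 6: 1400 = 1400
  disc 7: 1150 + 750 = 1900
  disc 8: 1100 + 600 = 1700
  disc 9: 850 + 550 = 1400
This matches the lower bound, so 9 is optimal.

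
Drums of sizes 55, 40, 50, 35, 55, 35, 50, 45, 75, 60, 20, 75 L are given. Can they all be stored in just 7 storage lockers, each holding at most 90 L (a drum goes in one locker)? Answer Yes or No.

Total = 595 L; ⌈595/90⌉ = 7.
The bound of 7 does not rule out 7, but exhaustive search shows no assignment into 7 storage lockers of capacity 90 L exists — the minimum is 8.

No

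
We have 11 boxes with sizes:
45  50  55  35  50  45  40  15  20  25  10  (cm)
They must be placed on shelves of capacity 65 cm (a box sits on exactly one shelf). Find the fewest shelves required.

7

Total = 55 + 50 + 50 + 45 + 45 + 40 + 35 + 25 + 20 + 15 + 10 = 390 cm.
Lower bound: ⌈390/65⌉ = 6 shelves.
Also, 7 boxes each exceed 65/2 cm, and no two of those can share a shelf, so at least 7 shelves are needed.
A packing using 7 shelves:
  shelf 1: 55 + 10 = 65
  shelf 2: 50 + 15 = 65
  shelf 3: 50 = 50
  shelf 4: 45 + 20 = 65
  shelf 5: 45 = 45
  shelf 6: 40 + 25 = 65
  shelf 7: 35 = 35
This matches the lower bound, so 7 is optimal.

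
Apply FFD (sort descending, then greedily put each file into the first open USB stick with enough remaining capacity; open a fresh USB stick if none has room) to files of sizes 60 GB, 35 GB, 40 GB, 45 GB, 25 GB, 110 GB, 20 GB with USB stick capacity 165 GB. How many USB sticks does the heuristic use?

Sorted descending: 110, 60, 45, 40, 35, 25, 20.
  110 → USB stick 1 (new)  [load 110/165]
  60 → USB stick 2 (new)  [load 60/165]
  45 → USB stick 1  [load 155/165]
  40 → USB stick 2  [load 100/165]
  35 → USB stick 2  [load 135/165]
  25 → USB stick 2  [load 160/165]
  20 → USB stick 3 (new)  [load 20/165]
3 USB sticks opened.

3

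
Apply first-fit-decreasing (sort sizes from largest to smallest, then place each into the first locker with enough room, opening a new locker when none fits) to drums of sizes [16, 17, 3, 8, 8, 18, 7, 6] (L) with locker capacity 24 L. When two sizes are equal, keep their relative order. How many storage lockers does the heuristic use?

Sorted descending: 18, 17, 16, 8, 8, 7, 6, 3.
  18 → locker 1 (new)  [load 18/24]
  17 → locker 2 (new)  [load 17/24]
  16 → locker 3 (new)  [load 16/24]
  8 → locker 3  [load 24/24]
  8 → locker 4 (new)  [load 8/24]
  7 → locker 2  [load 24/24]
  6 → locker 1  [load 24/24]
  3 → locker 4  [load 11/24]
4 storage lockers opened.

4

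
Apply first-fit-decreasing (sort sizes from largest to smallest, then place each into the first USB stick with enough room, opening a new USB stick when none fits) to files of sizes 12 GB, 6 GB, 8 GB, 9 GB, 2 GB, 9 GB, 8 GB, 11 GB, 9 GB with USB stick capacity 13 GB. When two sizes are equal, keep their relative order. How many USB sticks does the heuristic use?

8

Sorted descending: 12, 11, 9, 9, 9, 8, 8, 6, 2.
  12 → USB stick 1 (new)  [load 12/13]
  11 → USB stick 2 (new)  [load 11/13]
  9 → USB stick 3 (new)  [load 9/13]
  9 → USB stick 4 (new)  [load 9/13]
  9 → USB stick 5 (new)  [load 9/13]
  8 → USB stick 6 (new)  [load 8/13]
  8 → USB stick 7 (new)  [load 8/13]
  6 → USB stick 8 (new)  [load 6/13]
  2 → USB stick 2  [load 13/13]
8 USB sticks opened.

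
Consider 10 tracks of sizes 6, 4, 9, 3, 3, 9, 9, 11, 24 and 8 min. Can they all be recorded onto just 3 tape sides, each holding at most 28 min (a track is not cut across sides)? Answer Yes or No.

Total = 86 min; ⌈86/28⌉ = 4.
At least 4 tape sides are required, but only 3 are allowed.

No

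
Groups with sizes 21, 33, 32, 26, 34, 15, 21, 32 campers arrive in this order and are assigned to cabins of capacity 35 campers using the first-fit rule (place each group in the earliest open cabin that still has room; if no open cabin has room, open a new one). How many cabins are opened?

8

  21 → cabin 1 (new)  [load 21/35]
  33 → cabin 2 (new)  [load 33/35]
  32 → cabin 3 (new)  [load 32/35]
  26 → cabin 4 (new)  [load 26/35]
  34 → cabin 5 (new)  [load 34/35]
  15 → cabin 6 (new)  [load 15/35]
  21 → cabin 7 (new)  [load 21/35]
  32 → cabin 8 (new)  [load 32/35]
8 cabins opened.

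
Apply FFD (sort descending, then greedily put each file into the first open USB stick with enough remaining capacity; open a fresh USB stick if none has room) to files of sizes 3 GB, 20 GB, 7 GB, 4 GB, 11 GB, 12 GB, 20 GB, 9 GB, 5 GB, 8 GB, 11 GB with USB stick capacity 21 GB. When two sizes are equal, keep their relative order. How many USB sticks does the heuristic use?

6

Sorted descending: 20, 20, 12, 11, 11, 9, 8, 7, 5, 4, 3.
  20 → USB stick 1 (new)  [load 20/21]
  20 → USB stick 2 (new)  [load 20/21]
  12 → USB stick 3 (new)  [load 12/21]
  11 → USB stick 4 (new)  [load 11/21]
  11 → USB stick 5 (new)  [load 11/21]
  9 → USB stick 3  [load 21/21]
  8 → USB stick 4  [load 19/21]
  7 → USB stick 5  [load 18/21]
  5 → USB stick 6 (new)  [load 5/21]
  4 → USB stick 6  [load 9/21]
  3 → USB stick 5  [load 21/21]
6 USB sticks opened.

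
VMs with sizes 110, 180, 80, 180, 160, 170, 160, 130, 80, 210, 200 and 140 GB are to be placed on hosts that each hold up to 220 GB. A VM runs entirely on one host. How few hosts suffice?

Total = 210 + 200 + 180 + 180 + 170 + 160 + 160 + 140 + 130 + 110 + 80 + 80 = 1800 GB.
Lower bound: ⌈1800/220⌉ = 9 hosts.
A packing using 10 hosts:
  host 1: 210 = 210
  host 2: 200 = 200
  host 3: 180 = 180
  host 4: 180 = 180
  host 5: 170 = 170
  host 6: 160 = 160
  host 7: 160 = 160
  host 8: 140 + 80 = 220
  host 9: 130 + 80 = 210
  host 10: 110 = 110
No arrangement into 9 hosts stays within capacity, so 10 is optimal.

10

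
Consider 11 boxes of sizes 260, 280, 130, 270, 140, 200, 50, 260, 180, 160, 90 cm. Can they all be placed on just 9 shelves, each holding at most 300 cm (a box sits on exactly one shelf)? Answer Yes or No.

A valid assignment using 8 shelves:
  shelf 1: 280 = 280
  shelf 2: 270 = 270
  shelf 3: 260 = 260
  shelf 4: 260 = 260
  shelf 5: 200 + 90 = 290
  shelf 6: 180 + 50 = 230
  shelf 7: 160 + 140 = 300
  shelf 8: 130 = 130
That uses only 8 ≤ 9, so 9 shelves are enough.

Yes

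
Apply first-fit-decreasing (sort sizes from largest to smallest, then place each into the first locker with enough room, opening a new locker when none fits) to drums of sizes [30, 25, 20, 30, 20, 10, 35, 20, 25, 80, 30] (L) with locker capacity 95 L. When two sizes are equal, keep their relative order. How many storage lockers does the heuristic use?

Sorted descending: 80, 35, 30, 30, 30, 25, 25, 20, 20, 20, 10.
  80 → locker 1 (new)  [load 80/95]
  35 → locker 2 (new)  [load 35/95]
  30 → locker 2  [load 65/95]
  30 → locker 2  [load 95/95]
  30 → locker 3 (new)  [load 30/95]
  25 → locker 3  [load 55/95]
  25 → locker 3  [load 80/95]
  20 → locker 4 (new)  [load 20/95]
  20 → locker 4  [load 40/95]
  20 → locker 4  [load 60/95]
  10 → locker 1  [load 90/95]
4 storage lockers opened.

4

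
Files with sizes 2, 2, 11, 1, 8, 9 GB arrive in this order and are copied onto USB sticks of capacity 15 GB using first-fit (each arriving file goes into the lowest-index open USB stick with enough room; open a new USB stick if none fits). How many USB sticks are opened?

  2 → USB stick 1 (new)  [load 2/15]
  2 → USB stick 1  [load 4/15]
  11 → USB stick 1  [load 15/15]
  1 → USB stick 2 (new)  [load 1/15]
  8 → USB stick 2  [load 9/15]
  9 → USB stick 3 (new)  [load 9/15]
3 USB sticks opened.

3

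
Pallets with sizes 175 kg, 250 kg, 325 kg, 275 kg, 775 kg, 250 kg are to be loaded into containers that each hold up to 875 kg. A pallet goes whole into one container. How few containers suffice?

Total = 775 + 325 + 275 + 250 + 250 + 175 = 2050 kg.
Lower bound: ⌈2050/875⌉ = 3 containers.
A packing using 3 containers:
  container 1: 775 = 775
  container 2: 325 + 275 + 250 = 850
  container 3: 250 + 175 = 425
This matches the lower bound, so 3 is optimal.

3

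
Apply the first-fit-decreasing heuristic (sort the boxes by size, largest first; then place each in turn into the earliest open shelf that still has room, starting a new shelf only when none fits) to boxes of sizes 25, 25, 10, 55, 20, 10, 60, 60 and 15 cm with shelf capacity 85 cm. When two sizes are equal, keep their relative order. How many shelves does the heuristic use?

Sorted descending: 60, 60, 55, 25, 25, 20, 15, 10, 10.
  60 → shelf 1 (new)  [load 60/85]
  60 → shelf 2 (new)  [load 60/85]
  55 → shelf 3 (new)  [load 55/85]
  25 → shelf 1  [load 85/85]
  25 → shelf 2  [load 85/85]
  20 → shelf 3  [load 75/85]
  15 → shelf 4 (new)  [load 15/85]
  10 → shelf 3  [load 85/85]
  10 → shelf 4  [load 25/85]
4 shelves opened.

4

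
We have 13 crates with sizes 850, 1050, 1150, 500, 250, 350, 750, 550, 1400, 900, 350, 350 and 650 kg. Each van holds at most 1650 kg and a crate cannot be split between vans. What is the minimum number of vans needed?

Total = 1400 + 1150 + 1050 + 900 + 850 + 750 + 650 + 550 + 500 + 350 + 350 + 350 + 250 = 9100 kg.
Lower bound: ⌈9100/1650⌉ = 6 vans.
A packing using 6 vans:
  van 1: 1400 + 250 = 1650
  van 2: 1150 + 500 = 1650
  van 3: 1050 + 550 = 1600
  van 4: 900 + 750 = 1650
  van 5: 850 + 650 = 1500
  van 6: 350 + 350 + 350 = 1050
This matches the lower bound, so 6 is optimal.

6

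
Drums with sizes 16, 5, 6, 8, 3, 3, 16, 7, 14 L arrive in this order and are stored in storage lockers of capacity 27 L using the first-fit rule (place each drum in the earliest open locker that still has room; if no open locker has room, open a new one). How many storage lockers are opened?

4

  16 → locker 1 (new)  [load 16/27]
  5 → locker 1  [load 21/27]
  6 → locker 1  [load 27/27]
  8 → locker 2 (new)  [load 8/27]
  3 → locker 2  [load 11/27]
  3 → locker 2  [load 14/27]
  16 → locker 3 (new)  [load 16/27]
  7 → locker 2  [load 21/27]
  14 → locker 4 (new)  [load 14/27]
4 storage lockers opened.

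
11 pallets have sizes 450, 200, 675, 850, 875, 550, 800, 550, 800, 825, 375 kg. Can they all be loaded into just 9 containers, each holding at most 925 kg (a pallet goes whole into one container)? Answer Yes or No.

A valid assignment using 9 containers:
  container 1: 875 = 875
  container 2: 850 = 850
  container 3: 825 = 825
  container 4: 800 = 800
  container 5: 800 = 800
  container 6: 675 + 200 = 875
  container 7: 550 + 375 = 925
  container 8: 550 = 550
  container 9: 450 = 450
Every load is within 925 kg, so 9 containers suffice.

Yes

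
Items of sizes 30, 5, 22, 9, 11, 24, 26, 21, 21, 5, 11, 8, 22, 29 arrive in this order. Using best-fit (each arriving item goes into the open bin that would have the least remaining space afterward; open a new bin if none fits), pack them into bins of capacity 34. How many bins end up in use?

9

  30 → bin 1 (new)  [load 30/34]
  5 → bin 2 (new)  [load 5/34]
  22 → bin 2  [load 27/34]
  9 → bin 3 (new)  [load 9/34]
  11 → bin 3  [load 20/34]
  24 → bin 4 (new)  [load 24/34]
  26 → bin 5 (new)  [load 26/34]
  21 → bin 6 (new)  [load 21/34]
  21 → bin 7 (new)  [load 21/34]
  5 → bin 2  [load 32/34]
  11 → bin 6  [load 32/34]
  8 → bin 5  [load 34/34]
  22 → bin 8 (new)  [load 22/34]
  29 → bin 9 (new)  [load 29/34]
9 bins opened.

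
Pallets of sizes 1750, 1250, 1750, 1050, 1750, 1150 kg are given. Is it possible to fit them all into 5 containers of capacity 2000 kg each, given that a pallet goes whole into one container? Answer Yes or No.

No

Total = 8700 kg; ⌈8700/2000⌉ = 5.
6 pallets each exceed half the capacity and cannot share a container, forcing at least 6 containers.
At least 6 containers are required, but only 5 are allowed.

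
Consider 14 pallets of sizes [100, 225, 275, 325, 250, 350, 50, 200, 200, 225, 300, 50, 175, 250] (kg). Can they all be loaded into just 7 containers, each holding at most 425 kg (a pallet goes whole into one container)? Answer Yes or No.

No

Total = 2975 kg; ⌈2975/425⌉ = 7.
8 pallets each exceed half the capacity and cannot share a container, forcing at least 8 containers.
At least 8 containers are required, but only 7 are allowed.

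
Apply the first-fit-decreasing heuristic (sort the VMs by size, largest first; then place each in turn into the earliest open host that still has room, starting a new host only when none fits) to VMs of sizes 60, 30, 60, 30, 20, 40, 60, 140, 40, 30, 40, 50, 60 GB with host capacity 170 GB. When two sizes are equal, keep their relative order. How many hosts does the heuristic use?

4

Sorted descending: 140, 60, 60, 60, 60, 50, 40, 40, 40, 30, 30, 30, 20.
  140 → host 1 (new)  [load 140/170]
  60 → host 2 (new)  [load 60/170]
  60 → host 2  [load 120/170]
  60 → host 3 (new)  [load 60/170]
  60 → host 3  [load 120/170]
  50 → host 2  [load 170/170]
  40 → host 3  [load 160/170]
  40 → host 4 (new)  [load 40/170]
  40 → host 4  [load 80/170]
  30 → host 1  [load 170/170]
  30 → host 4  [load 110/170]
  30 → host 4  [load 140/170]
  20 → host 4  [load 160/170]
4 hosts opened.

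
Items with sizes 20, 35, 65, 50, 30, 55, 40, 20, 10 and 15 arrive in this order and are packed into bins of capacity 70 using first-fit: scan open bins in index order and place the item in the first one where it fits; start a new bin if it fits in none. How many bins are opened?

  20 → bin 1 (new)  [load 20/70]
  35 → bin 1  [load 55/70]
  65 → bin 2 (new)  [load 65/70]
  50 → bin 3 (new)  [load 50/70]
  30 → bin 4 (new)  [load 30/70]
  55 → bin 5 (new)  [load 55/70]
  40 → bin 4  [load 70/70]
  20 → bin 3  [load 70/70]
  10 → bin 1  [load 65/70]
  15 → bin 5  [load 70/70]
5 bins opened.

5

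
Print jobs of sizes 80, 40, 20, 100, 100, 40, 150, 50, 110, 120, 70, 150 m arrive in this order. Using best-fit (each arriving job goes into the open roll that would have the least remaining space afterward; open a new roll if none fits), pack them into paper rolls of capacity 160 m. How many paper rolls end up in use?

  80 → roll 1 (new)  [load 80/160]
  40 → roll 1  [load 120/160]
  20 → roll 1  [load 140/160]
  100 → roll 2 (new)  [load 100/160]
  100 → roll 3 (new)  [load 100/160]
  40 → roll 2  [load 140/160]
  150 → roll 4 (new)  [load 150/160]
  50 → roll 3  [load 150/160]
  110 → roll 5 (new)  [load 110/160]
  120 → roll 6 (new)  [load 120/160]
  70 → roll 7 (new)  [load 70/160]
  150 → roll 8 (new)  [load 150/160]
8 paper rolls opened.

8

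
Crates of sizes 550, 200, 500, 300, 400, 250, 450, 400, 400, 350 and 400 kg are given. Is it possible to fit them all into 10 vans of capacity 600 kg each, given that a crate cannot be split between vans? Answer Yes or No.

Yes

A valid assignment using 9 vans:
  van 1: 550 = 550
  van 2: 500 = 500
  van 3: 450 = 450
  van 4: 400 + 200 = 600
  van 5: 400 = 400
  van 6: 400 = 400
  van 7: 400 = 400
  van 8: 350 + 250 = 600
  van 9: 300 = 300
That uses only 9 ≤ 10, so 10 vans are enough.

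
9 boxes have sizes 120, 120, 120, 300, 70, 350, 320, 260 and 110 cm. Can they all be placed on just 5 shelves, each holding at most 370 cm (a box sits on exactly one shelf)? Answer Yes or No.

A valid assignment using 5 shelves:
  shelf 1: 350 = 350
  shelf 2: 320 = 320
  shelf 3: 300 + 70 = 370
  shelf 4: 260 + 110 = 370
  shelf 5: 120 + 120 + 120 = 360
Every load is within 370 cm, so 5 shelves suffice.

Yes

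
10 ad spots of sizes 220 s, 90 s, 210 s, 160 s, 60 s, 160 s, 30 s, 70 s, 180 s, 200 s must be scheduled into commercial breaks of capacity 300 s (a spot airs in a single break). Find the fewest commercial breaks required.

6

Total = 220 + 210 + 200 + 180 + 160 + 160 + 90 + 70 + 60 + 30 = 1380 s.
Lower bound: ⌈1380/300⌉ = 5 commercial breaks.
Also, 6 ad spots each exceed 150 s, and no two of those can share a break, so at least 6 commercial breaks are needed.
A packing using 6 commercial breaks:
  break 1: 220 + 70 = 290
  break 2: 210 + 90 = 300
  break 3: 200 + 60 + 30 = 290
  break 4: 180 = 180
  break 5: 160 = 160
  break 6: 160 = 160
This matches the lower bound, so 6 is optimal.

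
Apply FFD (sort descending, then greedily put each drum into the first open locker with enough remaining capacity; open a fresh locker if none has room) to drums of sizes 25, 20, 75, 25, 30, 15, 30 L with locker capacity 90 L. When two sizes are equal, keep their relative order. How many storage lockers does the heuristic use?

Sorted descending: 75, 30, 30, 25, 25, 20, 15.
  75 → locker 1 (new)  [load 75/90]
  30 → locker 2 (new)  [load 30/90]
  30 → locker 2  [load 60/90]
  25 → locker 2  [load 85/90]
  25 → locker 3 (new)  [load 25/90]
  20 → locker 3  [load 45/90]
  15 → locker 1  [load 90/90]
3 storage lockers opened.

3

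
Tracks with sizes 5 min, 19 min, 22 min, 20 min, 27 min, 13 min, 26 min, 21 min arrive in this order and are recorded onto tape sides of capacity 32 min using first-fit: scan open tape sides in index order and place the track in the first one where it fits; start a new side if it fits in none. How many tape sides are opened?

7

  5 → side 1 (new)  [load 5/32]
  19 → side 1  [load 24/32]
  22 → side 2 (new)  [load 22/32]
  20 → side 3 (new)  [load 20/32]
  27 → side 4 (new)  [load 27/32]
  13 → side 5 (new)  [load 13/32]
  26 → side 6 (new)  [load 26/32]
  21 → side 7 (new)  [load 21/32]
7 tape sides opened.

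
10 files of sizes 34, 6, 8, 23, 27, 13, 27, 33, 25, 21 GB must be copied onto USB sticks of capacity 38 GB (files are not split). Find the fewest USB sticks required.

Total = 34 + 33 + 27 + 27 + 25 + 23 + 21 + 13 + 8 + 6 = 217 GB.
Lower bound: ⌈217/38⌉ = 6 USB sticks.
Also, 7 files each exceed 19 GB, and no two of those can share a USB stick, so at least 7 USB sticks are needed.
A packing using 7 USB sticks:
  USB stick 1: 34 = 34
  USB stick 2: 33 = 33
  USB stick 3: 27 + 8 = 35
  USB stick 4: 27 + 6 = 33
  USB stick 5: 25 + 13 = 38
  USB stick 6: 23 = 23
  USB stick 7: 21 = 21
This matches the lower bound, so 7 is optimal.

7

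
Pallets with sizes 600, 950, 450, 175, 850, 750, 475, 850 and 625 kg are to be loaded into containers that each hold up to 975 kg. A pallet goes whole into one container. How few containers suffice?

7

Total = 950 + 850 + 850 + 750 + 625 + 600 + 475 + 450 + 175 = 5725 kg.
Lower bound: ⌈5725/975⌉ = 6 containers.
A packing using 7 containers:
  container 1: 950 = 950
  container 2: 850 = 850
  container 3: 850 = 850
  container 4: 750 + 175 = 925
  container 5: 625 = 625
  container 6: 600 = 600
  container 7: 475 + 450 = 925
No arrangement into 6 containers stays within capacity, so 7 is optimal.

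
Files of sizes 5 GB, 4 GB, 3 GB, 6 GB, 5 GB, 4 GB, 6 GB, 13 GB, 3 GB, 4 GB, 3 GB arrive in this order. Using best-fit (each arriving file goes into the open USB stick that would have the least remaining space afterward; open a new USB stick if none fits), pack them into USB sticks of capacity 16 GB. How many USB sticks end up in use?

  5 → USB stick 1 (new)  [load 5/16]
  4 → USB stick 1  [load 9/16]
  3 → USB stick 1  [load 12/16]
  6 → USB stick 2 (new)  [load 6/16]
  5 → USB stick 2  [load 11/16]
  4 → USB stick 1  [load 16/16]
  6 → USB stick 3 (new)  [load 6/16]
  13 → USB stick 4 (new)  [load 13/16]
  3 → USB stick 4  [load 16/16]
  4 → USB stick 2  [load 15/16]
  3 → USB stick 3  [load 9/16]
4 USB sticks opened.

4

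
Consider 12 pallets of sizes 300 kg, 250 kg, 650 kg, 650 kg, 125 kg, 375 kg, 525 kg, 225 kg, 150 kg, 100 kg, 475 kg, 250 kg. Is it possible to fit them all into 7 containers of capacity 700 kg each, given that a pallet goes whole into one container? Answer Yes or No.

A valid assignment using 7 containers:
  container 1: 650 = 650
  container 2: 650 = 650
  container 3: 525 + 150 = 675
  container 4: 475 + 225 = 700
  container 5: 375 + 300 = 675
  container 6: 250 + 250 + 125 = 625
  container 7: 100 = 100
Every load is within 700 kg, so 7 containers suffice.

Yes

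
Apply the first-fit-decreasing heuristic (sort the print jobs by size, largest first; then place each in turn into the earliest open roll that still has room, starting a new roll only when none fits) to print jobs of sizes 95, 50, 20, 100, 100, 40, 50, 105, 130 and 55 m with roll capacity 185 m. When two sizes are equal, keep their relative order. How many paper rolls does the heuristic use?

Sorted descending: 130, 105, 100, 100, 95, 55, 50, 50, 40, 20.
  130 → roll 1 (new)  [load 130/185]
  105 → roll 2 (new)  [load 105/185]
  100 → roll 3 (new)  [load 100/185]
  100 → roll 4 (new)  [load 100/185]
  95 → roll 5 (new)  [load 95/185]
  55 → roll 1  [load 185/185]
  50 → roll 2  [load 155/185]
  50 → roll 3  [load 150/185]
  40 → roll 4  [load 140/185]
  20 → roll 2  [load 175/185]
5 paper rolls opened.

5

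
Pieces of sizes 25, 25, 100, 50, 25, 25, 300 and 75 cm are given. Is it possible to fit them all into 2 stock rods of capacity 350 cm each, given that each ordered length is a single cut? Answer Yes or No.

A valid assignment using 2 stock rods:
  stock rod 1: 300 + 50 = 350
  stock rod 2: 100 + 75 + 25 + 25 + 25 + 25 = 275
Every load is within 350 cm, so 2 stock rods suffice.

Yes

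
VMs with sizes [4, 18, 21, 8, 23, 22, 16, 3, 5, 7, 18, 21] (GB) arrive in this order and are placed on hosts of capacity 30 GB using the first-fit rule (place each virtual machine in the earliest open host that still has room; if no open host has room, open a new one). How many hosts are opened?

7

  4 → host 1 (new)  [load 4/30]
  18 → host 1  [load 22/30]
  21 → host 2 (new)  [load 21/30]
  8 → host 1  [load 30/30]
  23 → host 3 (new)  [load 23/30]
  22 → host 4 (new)  [load 22/30]
  16 → host 5 (new)  [load 16/30]
  3 → host 2  [load 24/30]
  5 → host 2  [load 29/30]
  7 → host 3  [load 30/30]
  18 → host 6 (new)  [load 18/30]
  21 → host 7 (new)  [load 21/30]
7 hosts opened.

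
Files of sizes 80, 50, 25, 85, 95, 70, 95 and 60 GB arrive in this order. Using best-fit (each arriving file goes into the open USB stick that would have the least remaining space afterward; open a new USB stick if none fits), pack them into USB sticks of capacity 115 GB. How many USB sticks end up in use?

  80 → USB stick 1 (new)  [load 80/115]
  50 → USB stick 2 (new)  [load 50/115]
  25 → USB stick 1  [load 105/115]
  85 → USB stick 3 (new)  [load 85/115]
  95 → USB stick 4 (new)  [load 95/115]
  70 → USB stick 5 (new)  [load 70/115]
  95 → USB stick 6 (new)  [load 95/115]
  60 → USB stick 2  [load 110/115]
6 USB sticks opened.

6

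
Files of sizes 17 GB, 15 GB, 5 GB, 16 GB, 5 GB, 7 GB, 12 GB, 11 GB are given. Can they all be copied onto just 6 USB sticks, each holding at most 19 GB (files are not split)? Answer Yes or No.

Yes

A valid assignment using 6 USB sticks:
  USB stick 1: 17 = 17
  USB stick 2: 16 = 16
  USB stick 3: 15 = 15
  USB stick 4: 12 + 7 = 19
  USB stick 5: 11 + 5 = 16
  USB stick 6: 5 = 5
Every load is within 19 GB, so 6 USB sticks suffice.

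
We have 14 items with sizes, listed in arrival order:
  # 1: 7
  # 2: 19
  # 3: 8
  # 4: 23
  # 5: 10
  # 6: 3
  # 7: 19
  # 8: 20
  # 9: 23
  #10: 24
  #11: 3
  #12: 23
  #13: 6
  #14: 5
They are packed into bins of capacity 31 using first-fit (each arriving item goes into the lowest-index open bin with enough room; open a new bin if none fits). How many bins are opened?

  7 → bin 1 (new)  [load 7/31]
  19 → bin 1  [load 26/31]
  8 → bin 2 (new)  [load 8/31]
  23 → bin 2  [load 31/31]
  10 → bin 3 (new)  [load 10/31]
  3 → bin 1  [load 29/31]
  19 → bin 3  [load 29/31]
  20 → bin 4 (new)  [load 20/31]
  23 → bin 5 (new)  [load 23/31]
  24 → bin 6 (new)  [load 24/31]
  3 → bin 4  [load 23/31]
  23 → bin 7 (new)  [load 23/31]
  6 → bin 4  [load 29/31]
  5 → bin 5  [load 28/31]
7 bins opened.

7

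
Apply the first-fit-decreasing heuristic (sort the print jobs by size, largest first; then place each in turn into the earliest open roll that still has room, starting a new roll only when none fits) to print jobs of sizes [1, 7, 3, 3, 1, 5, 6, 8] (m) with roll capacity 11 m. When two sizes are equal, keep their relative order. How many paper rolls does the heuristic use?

4

Sorted descending: 8, 7, 6, 5, 3, 3, 1, 1.
  8 → roll 1 (new)  [load 8/11]
  7 → roll 2 (new)  [load 7/11]
  6 → roll 3 (new)  [load 6/11]
  5 → roll 3  [load 11/11]
  3 → roll 1  [load 11/11]
  3 → roll 2  [load 10/11]
  1 → roll 2  [load 11/11]
  1 → roll 4 (new)  [load 1/11]
4 paper rolls opened.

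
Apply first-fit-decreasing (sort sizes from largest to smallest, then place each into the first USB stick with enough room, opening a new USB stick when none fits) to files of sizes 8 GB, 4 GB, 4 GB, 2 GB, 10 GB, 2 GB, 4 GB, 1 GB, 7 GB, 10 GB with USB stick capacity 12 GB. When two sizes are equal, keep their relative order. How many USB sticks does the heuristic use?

Sorted descending: 10, 10, 8, 7, 4, 4, 4, 2, 2, 1.
  10 → USB stick 1 (new)  [load 10/12]
  10 → USB stick 2 (new)  [load 10/12]
  8 → USB stick 3 (new)  [load 8/12]
  7 → USB stick 4 (new)  [load 7/12]
  4 → USB stick 3  [load 12/12]
  4 → USB stick 4  [load 11/12]
  4 → USB stick 5 (new)  [load 4/12]
  2 → USB stick 1  [load 12/12]
  2 → USB stick 2  [load 12/12]
  1 → USB stick 4  [load 12/12]
5 USB sticks opened.

5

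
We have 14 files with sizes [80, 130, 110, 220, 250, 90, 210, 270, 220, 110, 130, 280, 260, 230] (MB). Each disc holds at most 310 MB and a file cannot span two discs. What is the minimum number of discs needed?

10

Total = 280 + 270 + 260 + 250 + 230 + 220 + 220 + 210 + 130 + 130 + 110 + 110 + 90 + 80 = 2590 MB.
Lower bound: ⌈2590/310⌉ = 9 discs.
A packing using 10 discs:
  disc 1: 280 = 280
  disc 2: 270 = 270
  disc 3: 260 = 260
  disc 4: 250 = 250
  disc 5: 230 + 80 = 310
  disc 6: 220 + 90 = 310
  disc 7: 220 = 220
  disc 8: 210 = 210
  disc 9: 130 + 130 = 260
  disc 10: 110 + 110 = 220
No arrangement into 9 discs stays within capacity, so 10 is optimal.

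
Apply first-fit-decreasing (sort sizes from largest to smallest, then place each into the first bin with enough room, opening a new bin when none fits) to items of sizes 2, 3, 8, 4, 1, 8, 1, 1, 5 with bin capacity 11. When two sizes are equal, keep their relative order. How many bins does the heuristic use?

3

Sorted descending: 8, 8, 5, 4, 3, 2, 1, 1, 1.
  8 → bin 1 (new)  [load 8/11]
  8 → bin 2 (new)  [load 8/11]
  5 → bin 3 (new)  [load 5/11]
  4 → bin 3  [load 9/11]
  3 → bin 1  [load 11/11]
  2 → bin 2  [load 10/11]
  1 → bin 2  [load 11/11]
  1 → bin 3  [load 10/11]
  1 → bin 3  [load 11/11]
3 bins opened.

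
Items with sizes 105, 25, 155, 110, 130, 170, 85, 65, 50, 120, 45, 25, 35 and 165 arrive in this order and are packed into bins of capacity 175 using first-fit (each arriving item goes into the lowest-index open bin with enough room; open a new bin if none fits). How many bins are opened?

  105 → bin 1 (new)  [load 105/175]
  25 → bin 1  [load 130/175]
  155 → bin 2 (new)  [load 155/175]
  110 → bin 3 (new)  [load 110/175]
  130 → bin 4 (new)  [load 130/175]
  170 → bin 5 (new)  [load 170/175]
  85 → bin 6 (new)  [load 85/175]
  65 → bin 3  [load 175/175]
  50 → bin 6  [load 135/175]
  120 → bin 7 (new)  [load 120/175]
  45 → bin 1  [load 175/175]
  25 → bin 4  [load 155/175]
  35 → bin 6  [load 170/175]
  165 → bin 8 (new)  [load 165/175]
8 bins opened.

8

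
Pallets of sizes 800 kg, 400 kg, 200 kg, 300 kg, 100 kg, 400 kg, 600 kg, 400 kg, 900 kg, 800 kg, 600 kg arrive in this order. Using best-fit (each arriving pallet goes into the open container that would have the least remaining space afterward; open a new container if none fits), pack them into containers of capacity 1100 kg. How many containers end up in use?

6

  800 → container 1 (new)  [load 800/1100]
  400 → container 2 (new)  [load 400/1100]
  200 → container 1  [load 1000/1100]
  300 → container 2  [load 700/1100]
  100 → container 1  [load 1100/1100]
  400 → container 2  [load 1100/1100]
  600 → container 3 (new)  [load 600/1100]
  400 → container 3  [load 1000/1100]
  900 → container 4 (new)  [load 900/1100]
  800 → container 5 (new)  [load 800/1100]
  600 → container 6 (new)  [load 600/1100]
6 containers opened.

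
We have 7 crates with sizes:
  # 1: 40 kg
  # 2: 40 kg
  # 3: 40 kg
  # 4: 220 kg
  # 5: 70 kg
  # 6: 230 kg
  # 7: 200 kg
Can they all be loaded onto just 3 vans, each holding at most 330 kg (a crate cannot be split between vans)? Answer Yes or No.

A valid assignment using 3 vans:
  van 1: 230 + 70 = 300
  van 2: 220 + 40 + 40 = 300
  van 3: 200 + 40 = 240
Every load is within 330 kg, so 3 vans suffice.

Yes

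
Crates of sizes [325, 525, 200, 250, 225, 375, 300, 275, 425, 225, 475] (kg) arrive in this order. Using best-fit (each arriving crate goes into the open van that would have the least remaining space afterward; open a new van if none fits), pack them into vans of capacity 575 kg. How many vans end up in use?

8

  325 → van 1 (new)  [load 325/575]
  525 → van 2 (new)  [load 525/575]
  200 → van 1  [load 525/575]
  250 → van 3 (new)  [load 250/575]
  225 → van 3  [load 475/575]
  375 → van 4 (new)  [load 375/575]
  300 → van 5 (new)  [load 300/575]
  275 → van 5  [load 575/575]
  425 → van 6 (new)  [load 425/575]
  225 → van 7 (new)  [load 225/575]
  475 → van 8 (new)  [load 475/575]
8 vans opened.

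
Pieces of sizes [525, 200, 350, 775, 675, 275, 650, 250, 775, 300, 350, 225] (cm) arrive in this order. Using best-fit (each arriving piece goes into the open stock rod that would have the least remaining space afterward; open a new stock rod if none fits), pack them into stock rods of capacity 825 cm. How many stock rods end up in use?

8

  525 → stock rod 1 (new)  [load 525/825]
  200 → stock rod 1  [load 725/825]
  350 → stock rod 2 (new)  [load 350/825]
  775 → stock rod 3 (new)  [load 775/825]
  675 → stock rod 4 (new)  [load 675/825]
  275 → stock rod 2  [load 625/825]
  650 → stock rod 5 (new)  [load 650/825]
  250 → stock rod 6 (new)  [load 250/825]
  775 → stock rod 7 (new)  [load 775/825]
  300 → stock rod 6  [load 550/825]
  350 → stock rod 8 (new)  [load 350/825]
  225 → stock rod 6  [load 775/825]
8 stock rods opened.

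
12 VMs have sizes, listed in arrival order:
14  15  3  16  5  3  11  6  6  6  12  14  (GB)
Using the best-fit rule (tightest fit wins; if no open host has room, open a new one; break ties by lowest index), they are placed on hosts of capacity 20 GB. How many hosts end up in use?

  14 → host 1 (new)  [load 14/20]
  15 → host 2 (new)  [load 15/20]
  3 → host 2  [load 18/20]
  16 → host 3 (new)  [load 16/20]
  5 → host 1  [load 19/20]
  3 → host 3  [load 19/20]
  11 → host 4 (new)  [load 11/20]
  6 → host 4  [load 17/20]
  6 → host 5 (new)  [load 6/20]
  6 → host 5  [load 12/20]
  12 → host 6 (new)  [load 12/20]
  14 → host 7 (new)  [load 14/20]
7 hosts opened.

7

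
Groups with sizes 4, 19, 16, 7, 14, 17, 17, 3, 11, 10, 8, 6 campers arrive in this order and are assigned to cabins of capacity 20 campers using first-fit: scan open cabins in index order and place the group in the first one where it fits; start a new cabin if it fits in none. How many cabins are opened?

  4 → cabin 1 (new)  [load 4/20]
  19 → cabin 2 (new)  [load 19/20]
  16 → cabin 1  [load 20/20]
  7 → cabin 3 (new)  [load 7/20]
  14 → cabin 4 (new)  [load 14/20]
  17 → cabin 5 (new)  [load 17/20]
  17 → cabin 6 (new)  [load 17/20]
  3 → cabin 3  [load 10/20]
  11 → cabin 7 (new)  [load 11/20]
  10 → cabin 3  [load 20/20]
  8 → cabin 7  [load 19/20]
  6 → cabin 4  [load 20/20]
7 cabins opened.

7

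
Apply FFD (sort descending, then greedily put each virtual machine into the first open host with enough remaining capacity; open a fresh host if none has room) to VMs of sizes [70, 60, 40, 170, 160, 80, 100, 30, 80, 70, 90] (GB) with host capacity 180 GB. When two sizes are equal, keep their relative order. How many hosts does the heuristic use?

6

Sorted descending: 170, 160, 100, 90, 80, 80, 70, 70, 60, 40, 30.
  170 → host 1 (new)  [load 170/180]
  160 → host 2 (new)  [load 160/180]
  100 → host 3 (new)  [load 100/180]
  90 → host 4 (new)  [load 90/180]
  80 → host 3  [load 180/180]
  80 → host 4  [load 170/180]
  70 → host 5 (new)  [load 70/180]
  70 → host 5  [load 140/180]
  60 → host 6 (new)  [load 60/180]
  40 → host 5  [load 180/180]
  30 → host 6  [load 90/180]
6 hosts opened.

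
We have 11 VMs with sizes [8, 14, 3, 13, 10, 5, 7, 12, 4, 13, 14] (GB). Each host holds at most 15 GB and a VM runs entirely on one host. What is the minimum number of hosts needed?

Total = 14 + 14 + 13 + 13 + 12 + 10 + 8 + 7 + 5 + 4 + 3 = 103 GB.
Lower bound: ⌈103/15⌉ = 7 hosts.
A packing using 8 hosts:
  host 1: 14 = 14
  host 2: 14 = 14
  host 3: 13 = 13
  host 4: 13 = 13
  host 5: 12 + 3 = 15
  host 6: 10 + 5 = 15
  host 7: 8 + 7 = 15
  host 8: 4 = 4
No arrangement into 7 hosts stays within capacity, so 8 is optimal.

8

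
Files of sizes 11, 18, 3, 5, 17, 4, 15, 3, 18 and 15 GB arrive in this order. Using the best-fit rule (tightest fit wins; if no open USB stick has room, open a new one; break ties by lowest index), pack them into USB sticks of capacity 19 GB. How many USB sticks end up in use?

6

  11 → USB stick 1 (new)  [load 11/19]
  18 → USB stick 2 (new)  [load 18/19]
  3 → USB stick 1  [load 14/19]
  5 → USB stick 1  [load 19/19]
  17 → USB stick 3 (new)  [load 17/19]
  4 → USB stick 4 (new)  [load 4/19]
  15 → USB stick 4  [load 19/19]
  3 → USB stick 5 (new)  [load 3/19]
  18 → USB stick 6 (new)  [load 18/19]
  15 → USB stick 5  [load 18/19]
6 USB sticks opened.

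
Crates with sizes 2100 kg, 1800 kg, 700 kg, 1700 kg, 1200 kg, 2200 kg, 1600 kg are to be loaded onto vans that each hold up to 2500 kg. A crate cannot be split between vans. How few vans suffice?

6

Total = 2200 + 2100 + 1800 + 1700 + 1600 + 1200 + 700 = 11300 kg.
Lower bound: ⌈11300/2500⌉ = 5 vans.
A packing using 6 vans:
  van 1: 2200 = 2200
  van 2: 2100 = 2100
  van 3: 1800 + 700 = 2500
  van 4: 1700 = 1700
  van 5: 1600 = 1600
  van 6: 1200 = 1200
No arrangement into 5 vans stays within capacity, so 6 is optimal.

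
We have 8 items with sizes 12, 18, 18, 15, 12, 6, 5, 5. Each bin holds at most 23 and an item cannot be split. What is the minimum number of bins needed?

5

Total = 18 + 18 + 15 + 12 + 12 + 6 + 5 + 5 = 91.
Lower bound: ⌈91/23⌉ = 4 bins.
Also, 5 items each exceed 23/2, and no two of those can share a bin, so at least 5 bins are needed.
A packing using 5 bins:
  bin 1: 18 + 5 = 23
  bin 2: 18 + 5 = 23
  bin 3: 15 + 6 = 21
  bin 4: 12 = 12
  bin 5: 12 = 12
This matches the lower bound, so 5 is optimal.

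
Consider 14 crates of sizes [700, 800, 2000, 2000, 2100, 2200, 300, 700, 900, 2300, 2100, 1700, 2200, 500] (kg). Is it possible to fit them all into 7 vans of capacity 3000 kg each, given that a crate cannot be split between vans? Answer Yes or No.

Total = 20500 kg; ⌈20500/3000⌉ = 7.
8 crates each exceed half the capacity and cannot share a van, forcing at least 8 vans.
At least 8 vans are required, but only 7 are allowed.

No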